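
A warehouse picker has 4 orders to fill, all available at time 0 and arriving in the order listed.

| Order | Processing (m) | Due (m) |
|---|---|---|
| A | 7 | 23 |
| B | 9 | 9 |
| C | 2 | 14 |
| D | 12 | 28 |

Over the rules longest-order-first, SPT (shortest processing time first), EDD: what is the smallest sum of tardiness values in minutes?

LPT (decreasing processing time): D B A C.
D: 0→12, due 28, tardiness 0
B: 12→21, due 9, tardiness 12
A: 21→28, due 23, tardiness 5
C: 28→30, due 14, tardiness 16
Sum = 0+12+5+16 = 33.
SPT (increasing processing time): C A B D.
C: 0→2, due 14, tardiness 0
A: 2→9, due 23, tardiness 0
B: 9→18, due 9, tardiness 9
D: 18→30, due 28, tardiness 2
Sum = 0+0+9+2 = 11.
EDD (increasing due date): B C A D.
B: 0→9, due 9, tardiness 0
C: 9→11, due 14, tardiness 0
A: 11→18, due 23, tardiness 0
D: 18→30, due 28, tardiness 2
Sum = 0+0+0+2 = 2.
LPT 33, SPT 11, EDD 2 → minimum 2.

2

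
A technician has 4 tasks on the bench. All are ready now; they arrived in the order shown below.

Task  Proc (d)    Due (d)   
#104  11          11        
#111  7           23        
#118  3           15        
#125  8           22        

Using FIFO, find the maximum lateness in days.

FIFO (arrival order): #104 #111 #118 #125.
#104: 0→11, due 11, lateness 0
#111: 11→18, due 23, lateness -5
#118: 18→21, due 15, lateness 6
#125: 21→29, due 22, lateness 7
Maximum = 7.

7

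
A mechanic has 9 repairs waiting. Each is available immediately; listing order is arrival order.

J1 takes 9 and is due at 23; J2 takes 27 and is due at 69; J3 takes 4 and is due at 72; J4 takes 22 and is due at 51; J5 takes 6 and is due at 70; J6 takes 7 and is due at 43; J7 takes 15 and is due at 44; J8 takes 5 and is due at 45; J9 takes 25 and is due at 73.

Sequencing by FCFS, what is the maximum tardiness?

FIFO (arrival order): J1 J2 J3 J4 J5 J6 J7 J8 J9.
J1: 0→9, due 23, tardiness 0
J2: 9→36, due 69, tardiness 0
J3: 36→40, due 72, tardiness 0
J4: 40→62, due 51, tardiness 11
J5: 62→68, due 70, tardiness 0
J6: 68→75, due 43, tardiness 32
J7: 75→90, due 44, tardiness 46
J8: 90→95, due 45, tardiness 50
J9: 95→120, due 73, tardiness 47
Maximum = 50.

50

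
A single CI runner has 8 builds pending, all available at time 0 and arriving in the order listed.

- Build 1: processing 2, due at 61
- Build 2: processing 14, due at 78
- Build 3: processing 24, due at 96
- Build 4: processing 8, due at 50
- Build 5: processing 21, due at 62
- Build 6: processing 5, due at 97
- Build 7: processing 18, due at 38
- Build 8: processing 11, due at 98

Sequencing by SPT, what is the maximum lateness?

20

SPT (increasing processing time): Build 1 Build 6 Build 4 Build 8 Build 2 Build 7 Build 5 Build 3.
Build 1: 0→2, due 61, lateness -59
Build 6: 2→7, due 97, lateness -90
Build 4: 7→15, due 50, lateness -35
Build 8: 15→26, due 98, lateness -72
Build 2: 26→40, due 78, lateness -38
Build 7: 40→58, due 38, lateness 20
Build 5: 58→79, due 62, lateness 17
Build 3: 79→103, due 96, lateness 7
Maximum = 20.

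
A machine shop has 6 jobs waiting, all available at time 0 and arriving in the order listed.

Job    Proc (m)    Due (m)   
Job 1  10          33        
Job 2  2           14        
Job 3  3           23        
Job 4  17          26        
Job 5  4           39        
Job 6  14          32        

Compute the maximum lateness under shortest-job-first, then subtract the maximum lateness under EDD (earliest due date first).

11

SPT (increasing processing time): Job 2 Job 3 Job 5 Job 1 Job 6 Job 4.
Job 2: 0→2, due 14, lateness -12
Job 3: 2→5, due 23, lateness -18
Job 5: 5→9, due 39, lateness -30
Job 1: 9→19, due 33, lateness -14
Job 6: 19→33, due 32, lateness 1
Job 4: 33→50, due 26, lateness 24
Maximum = 24.
EDD (increasing due date): Job 2 Job 3 Job 4 Job 6 Job 1 Job 5.
Job 2: 0→2, due 14, lateness -12
Job 3: 2→5, due 23, lateness -18
Job 4: 5→22, due 26, lateness -4
Job 6: 22→36, due 32, lateness 4
Job 1: 36→46, due 33, lateness 13
Job 5: 46→50, due 39, lateness 11
Maximum = 13.
Difference = 24 − 13 = 11.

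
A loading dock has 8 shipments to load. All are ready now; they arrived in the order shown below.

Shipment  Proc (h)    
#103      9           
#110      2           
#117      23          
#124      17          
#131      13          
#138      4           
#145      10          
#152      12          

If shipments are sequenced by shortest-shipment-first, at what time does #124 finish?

SPT (increasing processing time): #110 #138 #103 #145 #152 #131 #124 #117.
#110: 0→2
#138: 2→6
#103: 6→15
#145: 15→25
#152: 25→37
#131: 37→50
#124: 50→67

67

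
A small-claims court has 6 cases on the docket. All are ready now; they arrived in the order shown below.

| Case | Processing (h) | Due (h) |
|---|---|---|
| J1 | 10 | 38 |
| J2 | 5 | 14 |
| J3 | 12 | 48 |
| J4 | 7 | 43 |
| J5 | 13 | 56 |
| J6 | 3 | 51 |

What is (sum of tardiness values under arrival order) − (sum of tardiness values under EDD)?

1

FIFO (arrival order): J1 J2 J3 J4 J5 J6.
J1: 0→10, due 38, tardiness 0
J2: 10→15, due 14, tardiness 1
J3: 15→27, due 48, tardiness 0
J4: 27→34, due 43, tardiness 0
J5: 34→47, due 56, tardiness 0
J6: 47→50, due 51, tardiness 0
Sum = 0+1+0+0+0+0 = 1.
EDD (increasing due date): J2 J1 J4 J3 J6 J5.
J2: 0→5, due 14, tardiness 0
J1: 5→15, due 38, tardiness 0
J4: 15→22, due 43, tardiness 0
J3: 22→34, due 48, tardiness 0
J6: 34→37, due 51, tardiness 0
J5: 37→50, due 56, tardiness 0
Sum = 0+0+0+0+0+0 = 0.
Difference = 1 − 0 = 1.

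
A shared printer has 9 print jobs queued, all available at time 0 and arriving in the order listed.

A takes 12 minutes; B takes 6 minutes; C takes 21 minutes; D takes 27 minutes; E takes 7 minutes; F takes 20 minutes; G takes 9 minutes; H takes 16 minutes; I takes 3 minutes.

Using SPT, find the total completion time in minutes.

SPT (increasing processing time): I B E G A H F C D.
I: 0→3
B: 3→9
E: 9→16
G: 16→25
A: 25→37
H: 37→53
F: 53→73
C: 73→94
D: 94→121
Sum = 3+9+16+25+37+53+73+94+121 = 431.

431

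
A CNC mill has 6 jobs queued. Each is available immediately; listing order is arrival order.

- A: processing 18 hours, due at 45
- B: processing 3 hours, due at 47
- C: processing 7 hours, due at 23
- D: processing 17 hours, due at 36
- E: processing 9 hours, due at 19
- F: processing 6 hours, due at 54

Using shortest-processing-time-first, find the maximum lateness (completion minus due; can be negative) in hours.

15

SPT (increasing processing time): B F C E D A.
B: 0→3, due 47, lateness -44
F: 3→9, due 54, lateness -45
C: 9→16, due 23, lateness -7
E: 16→25, due 19, lateness 6
D: 25→42, due 36, lateness 6
A: 42→60, due 45, lateness 15
Maximum = 15.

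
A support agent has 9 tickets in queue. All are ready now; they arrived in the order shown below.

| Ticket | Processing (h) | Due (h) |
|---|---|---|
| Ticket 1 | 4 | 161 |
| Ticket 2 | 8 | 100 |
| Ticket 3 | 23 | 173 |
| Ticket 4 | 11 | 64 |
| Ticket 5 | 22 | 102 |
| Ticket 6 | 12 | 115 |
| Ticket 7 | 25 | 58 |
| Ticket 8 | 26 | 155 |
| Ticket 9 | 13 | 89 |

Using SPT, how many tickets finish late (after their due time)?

1

SPT (increasing processing time): Ticket 1 Ticket 2 Ticket 4 Ticket 6 Ticket 9 Ticket 5 Ticket 3 Ticket 7 Ticket 8.
Ticket 1: 0→4, due 161, tardiness 0
Ticket 2: 4→12, due 100, tardiness 0
Ticket 4: 12→23, due 64, tardiness 0
Ticket 6: 23→35, due 115, tardiness 0
Ticket 9: 35→48, due 89, tardiness 0
Ticket 5: 48→70, due 102, tardiness 0
Ticket 3: 70→93, due 173, tardiness 0
Ticket 7: 93→118, due 58, tardiness 60
Ticket 8: 118→144, due 155, tardiness 0
Late tickets: 1.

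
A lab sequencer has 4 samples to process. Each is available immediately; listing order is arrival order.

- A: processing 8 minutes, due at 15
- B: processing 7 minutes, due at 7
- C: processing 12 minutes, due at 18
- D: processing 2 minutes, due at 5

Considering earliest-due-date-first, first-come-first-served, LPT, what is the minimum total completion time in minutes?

57

EDD (increasing due date): D B A C.
D: 0→2
B: 2→9
A: 9→17
C: 17→29
Sum = 2+9+17+29 = 57.
FIFO (arrival order): A B C D.
A: 0→8
B: 8→15
C: 15→27
D: 27→29
Sum = 8+15+27+29 = 79.
LPT (decreasing processing time): C A B D.
C: 0→12
A: 12→20
B: 20→27
D: 27→29
Sum = 12+20+27+29 = 88.
EDD 57, FIFO 79, LPT 88 → minimum 57.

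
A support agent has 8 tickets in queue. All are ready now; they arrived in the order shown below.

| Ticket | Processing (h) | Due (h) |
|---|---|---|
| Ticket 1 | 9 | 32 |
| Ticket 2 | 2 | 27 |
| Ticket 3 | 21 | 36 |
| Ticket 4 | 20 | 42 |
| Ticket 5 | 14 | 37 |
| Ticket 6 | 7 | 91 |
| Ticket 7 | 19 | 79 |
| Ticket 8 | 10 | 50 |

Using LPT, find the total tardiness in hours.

LPT (decreasing processing time): Ticket 3 Ticket 4 Ticket 7 Ticket 5 Ticket 8 Ticket 1 Ticket 6 Ticket 2.
Ticket 3: 0→21, due 36, tardiness 0
Ticket 4: 21→41, due 42, tardiness 0
Ticket 7: 41→60, due 79, tardiness 0
Ticket 5: 60→74, due 37, tardiness 37
Ticket 8: 74→84, due 50, tardiness 34
Ticket 1: 84→93, due 32, tardiness 61
Ticket 6: 93→100, due 91, tardiness 9
Ticket 2: 100→102, due 27, tardiness 75
Sum = 0+0+0+37+34+61+9+75 = 216.

216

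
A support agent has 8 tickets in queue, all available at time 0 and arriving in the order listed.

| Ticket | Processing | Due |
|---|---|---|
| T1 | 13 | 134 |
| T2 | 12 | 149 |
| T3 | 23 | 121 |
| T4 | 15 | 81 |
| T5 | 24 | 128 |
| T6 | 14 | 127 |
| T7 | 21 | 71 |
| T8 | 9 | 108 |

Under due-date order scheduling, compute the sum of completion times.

608

EDD (increasing due date): T7 T4 T8 T3 T6 T5 T1 T2.
T7: 0→21
T4: 21→36
T8: 36→45
T3: 45→68
T6: 68→82
T5: 82→106
T1: 106→119
T2: 119→131
Sum = 21+36+45+68+82+106+119+131 = 608.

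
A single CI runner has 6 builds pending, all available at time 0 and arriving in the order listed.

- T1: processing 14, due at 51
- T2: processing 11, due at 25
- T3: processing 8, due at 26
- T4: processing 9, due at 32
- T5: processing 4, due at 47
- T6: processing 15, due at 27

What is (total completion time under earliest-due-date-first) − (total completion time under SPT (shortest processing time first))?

EDD (increasing due date): T2 T3 T6 T4 T5 T1.
T2: 0→11
T3: 11→19
T6: 19→34
T4: 34→43
T5: 43→47
T1: 47→61
Sum = 11+19+34+43+47+61 = 215.
SPT (increasing processing time): T5 T3 T4 T2 T1 T6.
T5: 0→4
T3: 4→12
T4: 12→21
T2: 21→32
T1: 32→46
T6: 46→61
Sum = 4+12+21+32+46+61 = 176.
Difference = 215 − 176 = 39.

39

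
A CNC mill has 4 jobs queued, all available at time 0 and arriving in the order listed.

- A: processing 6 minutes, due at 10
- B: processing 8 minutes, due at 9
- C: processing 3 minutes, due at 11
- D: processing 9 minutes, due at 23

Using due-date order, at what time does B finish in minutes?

8

EDD (increasing due date): B A C D.
B: 0→8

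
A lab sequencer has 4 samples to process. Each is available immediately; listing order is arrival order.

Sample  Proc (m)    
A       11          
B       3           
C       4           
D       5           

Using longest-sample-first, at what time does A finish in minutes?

LPT (decreasing processing time): A D C B.
A: 0→11

11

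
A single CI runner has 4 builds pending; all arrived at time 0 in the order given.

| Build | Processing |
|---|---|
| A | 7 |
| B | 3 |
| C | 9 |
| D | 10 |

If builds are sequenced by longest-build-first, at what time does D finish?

10

LPT (decreasing processing time): D C A B.
D: 0→10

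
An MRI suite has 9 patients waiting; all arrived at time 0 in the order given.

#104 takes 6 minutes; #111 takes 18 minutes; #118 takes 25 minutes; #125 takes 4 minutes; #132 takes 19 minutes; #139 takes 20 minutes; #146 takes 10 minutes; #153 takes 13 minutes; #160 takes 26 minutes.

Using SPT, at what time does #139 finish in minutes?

SPT (increasing processing time): #125 #104 #146 #153 #111 #132 #139 #118 #160.
#125: 0→4
#104: 4→10
#146: 10→20
#153: 20→33
#111: 33→51
#132: 51→70
#139: 70→90

90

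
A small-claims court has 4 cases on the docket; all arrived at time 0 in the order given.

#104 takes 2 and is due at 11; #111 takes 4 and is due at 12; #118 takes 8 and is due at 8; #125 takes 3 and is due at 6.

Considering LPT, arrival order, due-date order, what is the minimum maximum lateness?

5

LPT (decreasing processing time): #118 #111 #125 #104.
#118: 0→8, due 8, lateness 0
#111: 8→12, due 12, lateness 0
#125: 12→15, due 6, lateness 9
#104: 15→17, due 11, lateness 6
Maximum = 9.
FIFO (arrival order): #104 #111 #118 #125.
#104: 0→2, due 11, lateness -9
#111: 2→6, due 12, lateness -6
#118: 6→14, due 8, lateness 6
#125: 14→17, due 6, lateness 11
Maximum = 11.
EDD (increasing due date): #125 #118 #104 #111.
#125: 0→3, due 6, lateness -3
#118: 3→11, due 8, lateness 3
#104: 11→13, due 11, lateness 2
#111: 13→17, due 12, lateness 5
Maximum = 5.
LPT 9, FIFO 11, EDD 5 → minimum 5.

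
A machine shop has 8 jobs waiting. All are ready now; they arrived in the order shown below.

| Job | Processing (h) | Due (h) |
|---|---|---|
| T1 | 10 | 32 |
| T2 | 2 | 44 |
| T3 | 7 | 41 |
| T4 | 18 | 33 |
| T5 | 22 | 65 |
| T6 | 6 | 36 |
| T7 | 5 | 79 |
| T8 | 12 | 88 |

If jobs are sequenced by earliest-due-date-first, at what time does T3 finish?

41

EDD (increasing due date): T1 T4 T6 T3 T2 T5 T7 T8.
T1: 0→10
T4: 10→28
T6: 28→34
T3: 34→41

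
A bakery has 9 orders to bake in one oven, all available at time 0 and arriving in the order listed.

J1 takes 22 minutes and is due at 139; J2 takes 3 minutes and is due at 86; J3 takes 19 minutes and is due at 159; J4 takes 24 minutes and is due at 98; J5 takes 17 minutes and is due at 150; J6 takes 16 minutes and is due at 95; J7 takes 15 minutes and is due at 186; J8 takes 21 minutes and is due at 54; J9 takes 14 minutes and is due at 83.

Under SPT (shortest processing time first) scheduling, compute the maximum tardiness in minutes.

53

SPT (increasing processing time): J2 J9 J7 J6 J5 J3 J8 J1 J4.
J2: 0→3, due 86, tardiness 0
J9: 3→17, due 83, tardiness 0
J7: 17→32, due 186, tardiness 0
J6: 32→48, due 95, tardiness 0
J5: 48→65, due 150, tardiness 0
J3: 65→84, due 159, tardiness 0
J8: 84→105, due 54, tardiness 51
J1: 105→127, due 139, tardiness 0
J4: 127→151, due 98, tardiness 53
Maximum = 53.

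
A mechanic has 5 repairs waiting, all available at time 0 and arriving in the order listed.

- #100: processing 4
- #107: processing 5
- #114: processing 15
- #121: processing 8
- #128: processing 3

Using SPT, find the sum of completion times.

77

SPT (increasing processing time): #128 #100 #107 #121 #114.
#128: 0→3
#100: 3→7
#107: 7→12
#121: 12→20
#114: 20→35
Sum = 3+7+12+20+35 = 77.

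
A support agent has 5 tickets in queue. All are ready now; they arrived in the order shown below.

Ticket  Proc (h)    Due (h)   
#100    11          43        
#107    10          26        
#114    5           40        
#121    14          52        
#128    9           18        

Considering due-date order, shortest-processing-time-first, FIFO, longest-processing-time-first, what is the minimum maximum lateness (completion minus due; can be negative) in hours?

-3

EDD (increasing due date): #128 #107 #114 #100 #121.
#128: 0→9, due 18, lateness -9
#107: 9→19, due 26, lateness -7
#114: 19→24, due 40, lateness -16
#100: 24→35, due 43, lateness -8
#121: 35→49, due 52, lateness -3
Maximum = -3.
SPT (increasing processing time): #114 #128 #107 #100 #121.
#114: 0→5, due 40, lateness -35
#128: 5→14, due 18, lateness -4
#107: 14→24, due 26, lateness -2
#100: 24→35, due 43, lateness -8
#121: 35→49, due 52, lateness -3
Maximum = -2.
FIFO (arrival order): #100 #107 #114 #121 #128.
#100: 0→11, due 43, lateness -32
#107: 11→21, due 26, lateness -5
#114: 21→26, due 40, lateness -14
#121: 26→40, due 52, lateness -12
#128: 40→49, due 18, lateness 31
Maximum = 31.
LPT (decreasing processing time): #121 #100 #107 #128 #114.
#121: 0→14, due 52, lateness -38
#100: 14→25, due 43, lateness -18
#107: 25→35, due 26, lateness 9
#128: 35→44, due 18, lateness 26
#114: 44→49, due 40, lateness 9
Maximum = 26.
EDD -3, SPT -2, FIFO 31, LPT 26 → minimum -3.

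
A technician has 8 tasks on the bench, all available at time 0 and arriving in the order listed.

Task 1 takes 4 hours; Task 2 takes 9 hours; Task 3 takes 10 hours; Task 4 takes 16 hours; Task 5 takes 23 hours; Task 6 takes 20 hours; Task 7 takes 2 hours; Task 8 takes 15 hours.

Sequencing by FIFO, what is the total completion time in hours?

FIFO (arrival order): Task 1 Task 2 Task 3 Task 4 Task 5 Task 6 Task 7 Task 8.
Task 1: 0→4
Task 2: 4→13
Task 3: 13→23
Task 4: 23→39
Task 5: 39→62
Task 6: 62→82
Task 7: 82→84
Task 8: 84→99
Sum = 4+13+23+39+62+82+84+99 = 406.

406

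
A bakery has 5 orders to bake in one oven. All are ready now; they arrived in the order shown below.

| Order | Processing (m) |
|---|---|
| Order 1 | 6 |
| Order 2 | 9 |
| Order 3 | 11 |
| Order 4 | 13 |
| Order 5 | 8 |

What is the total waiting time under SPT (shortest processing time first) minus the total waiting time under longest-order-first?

-34

SPT (increasing processing time): Order 1 Order 5 Order 2 Order 3 Order 4.
Order 1: waits 0, runs 0→6
Order 5: waits 6, runs 6→14
Order 2: waits 14, runs 14→23
Order 3: waits 23, runs 23→34
Order 4: waits 34, runs 34→47
Sum = 0+6+14+23+34 = 77.
LPT (decreasing processing time): Order 4 Order 3 Order 2 Order 5 Order 1.
Order 4: waits 0, runs 0→13
Order 3: waits 13, runs 13→24
Order 2: waits 24, runs 24→33
Order 5: waits 33, runs 33→41
Order 1: waits 41, runs 41→47
Sum = 0+13+24+33+41 = 111.
Difference = 77 − 111 = -34.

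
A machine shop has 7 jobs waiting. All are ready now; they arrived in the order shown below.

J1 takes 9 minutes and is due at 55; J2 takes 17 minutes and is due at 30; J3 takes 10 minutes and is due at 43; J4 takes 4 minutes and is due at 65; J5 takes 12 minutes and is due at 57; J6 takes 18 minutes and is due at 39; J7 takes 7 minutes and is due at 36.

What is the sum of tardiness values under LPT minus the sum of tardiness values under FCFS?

7

LPT (decreasing processing time): J6 J2 J5 J3 J1 J7 J4.
J6: 0→18, due 39, tardiness 0
J2: 18→35, due 30, tardiness 5
J5: 35→47, due 57, tardiness 0
J3: 47→57, due 43, tardiness 14
J1: 57→66, due 55, tardiness 11
J7: 66→73, due 36, tardiness 37
J4: 73→77, due 65, tardiness 12
Sum = 0+5+0+14+11+37+12 = 79.
FIFO (arrival order): J1 J2 J3 J4 J5 J6 J7.
J1: 0→9, due 55, tardiness 0
J2: 9→26, due 30, tardiness 0
J3: 26→36, due 43, tardiness 0
J4: 36→40, due 65, tardiness 0
J5: 40→52, due 57, tardiness 0
J6: 52→70, due 39, tardiness 31
J7: 70→77, due 36, tardiness 41
Sum = 0+0+0+0+0+31+41 = 72.
Difference = 79 − 72 = 7.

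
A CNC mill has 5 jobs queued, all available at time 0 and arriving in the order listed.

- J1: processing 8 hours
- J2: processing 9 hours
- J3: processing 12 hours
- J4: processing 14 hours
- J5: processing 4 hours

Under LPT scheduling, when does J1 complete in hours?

43

LPT (decreasing processing time): J4 J3 J2 J1 J5.
J4: 0→14
J3: 14→26
J2: 26→35
J1: 35→43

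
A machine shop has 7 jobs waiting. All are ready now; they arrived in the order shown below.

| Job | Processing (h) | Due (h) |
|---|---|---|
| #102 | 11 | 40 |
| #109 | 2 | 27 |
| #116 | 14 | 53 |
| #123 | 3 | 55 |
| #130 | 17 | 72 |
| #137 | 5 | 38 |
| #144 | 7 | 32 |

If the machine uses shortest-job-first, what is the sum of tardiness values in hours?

SPT (increasing processing time): #109 #123 #137 #144 #102 #116 #130.
#109: 0→2, due 27, tardiness 0
#123: 2→5, due 55, tardiness 0
#137: 5→10, due 38, tardiness 0
#144: 10→17, due 32, tardiness 0
#102: 17→28, due 40, tardiness 0
#116: 28→42, due 53, tardiness 0
#130: 42→59, due 72, tardiness 0
Sum = 0+0+0+0+0+0+0 = 0.

0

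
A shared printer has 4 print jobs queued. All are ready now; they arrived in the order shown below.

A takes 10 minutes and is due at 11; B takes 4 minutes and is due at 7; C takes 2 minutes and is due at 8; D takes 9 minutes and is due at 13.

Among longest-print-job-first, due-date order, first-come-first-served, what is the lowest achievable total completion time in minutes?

51

LPT (decreasing processing time): A D B C.
A: 0→10
D: 10→19
B: 19→23
C: 23→25
Sum = 10+19+23+25 = 77.
EDD (increasing due date): B C A D.
B: 0→4
C: 4→6
A: 6→16
D: 16→25
Sum = 4+6+16+25 = 51.
FIFO (arrival order): A B C D.
A: 0→10
B: 10→14
C: 14→16
D: 16→25
Sum = 10+14+16+25 = 65.
LPT 77, EDD 51, FIFO 65 → minimum 51.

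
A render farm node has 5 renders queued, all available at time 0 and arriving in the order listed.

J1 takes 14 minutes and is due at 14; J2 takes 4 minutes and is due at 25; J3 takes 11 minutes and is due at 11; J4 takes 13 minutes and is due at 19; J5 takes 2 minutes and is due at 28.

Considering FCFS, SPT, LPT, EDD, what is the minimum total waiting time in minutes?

FIFO (arrival order): J1 J2 J3 J4 J5.
J1: waits 0, runs 0→14
J2: waits 14, runs 14→18
J3: waits 18, runs 18→29
J4: waits 29, runs 29→42
J5: waits 42, runs 42→44
Sum = 0+14+18+29+42 = 103.
SPT (increasing processing time): J5 J2 J3 J4 J1.
J5: waits 0, runs 0→2
J2: waits 2, runs 2→6
J3: waits 6, runs 6→17
J4: waits 17, runs 17→30
J1: waits 30, runs 30→44
Sum = 0+2+6+17+30 = 55.
LPT (decreasing processing time): J1 J4 J3 J2 J5.
J1: waits 0, runs 0→14
J4: waits 14, runs 14→27
J3: waits 27, runs 27→38
J2: waits 38, runs 38→42
J5: waits 42, runs 42→44
Sum = 0+14+27+38+42 = 121.
EDD (increasing due date): J3 J1 J4 J2 J5.
J3: waits 0, runs 0→11
J1: waits 11, runs 11→25
J4: waits 25, runs 25→38
J2: waits 38, runs 38→42
J5: waits 42, runs 42→44
Sum = 0+11+25+38+42 = 116.
FIFO 103, SPT 55, LPT 121, EDD 116 → minimum 55.

55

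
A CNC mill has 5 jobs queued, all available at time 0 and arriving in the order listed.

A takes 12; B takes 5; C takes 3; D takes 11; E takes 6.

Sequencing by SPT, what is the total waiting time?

50

SPT (increasing processing time): C B E D A.
C: waits 0, runs 0→3
B: waits 3, runs 3→8
E: waits 8, runs 8→14
D: waits 14, runs 14→25
A: waits 25, runs 25→37
Sum = 0+3+8+14+25 = 50.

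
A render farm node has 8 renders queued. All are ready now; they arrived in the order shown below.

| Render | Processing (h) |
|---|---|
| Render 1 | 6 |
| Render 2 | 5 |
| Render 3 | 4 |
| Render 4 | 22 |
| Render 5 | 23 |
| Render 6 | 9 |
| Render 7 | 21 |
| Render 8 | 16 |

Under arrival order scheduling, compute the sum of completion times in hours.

FIFO (arrival order): Render 1 Render 2 Render 3 Render 4 Render 5 Render 6 Render 7 Render 8.
Render 1: 0→6
Render 2: 6→11
Render 3: 11→15
Render 4: 15→37
Render 5: 37→60
Render 6: 60→69
Render 7: 69→90
Render 8: 90→106
Sum = 6+11+15+37+60+69+90+106 = 394.

394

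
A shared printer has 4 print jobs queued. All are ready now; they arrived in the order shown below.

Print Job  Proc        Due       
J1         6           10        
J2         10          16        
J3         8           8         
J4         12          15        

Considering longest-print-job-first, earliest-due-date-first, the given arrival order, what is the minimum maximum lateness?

LPT (decreasing processing time): J4 J2 J3 J1.
J4: 0→12, due 15, lateness -3
J2: 12→22, due 16, lateness 6
J3: 22→30, due 8, lateness 22
J1: 30→36, due 10, lateness 26
Maximum = 26.
EDD (increasing due date): J3 J1 J4 J2.
J3: 0→8, due 8, lateness 0
J1: 8→14, due 10, lateness 4
J4: 14→26, due 15, lateness 11
J2: 26→36, due 16, lateness 20
Maximum = 20.
FIFO (arrival order): J1 J2 J3 J4.
J1: 0→6, due 10, lateness -4
J2: 6→16, due 16, lateness 0
J3: 16→24, due 8, lateness 16
J4: 24→36, due 15, lateness 21
Maximum = 21.
LPT 26, EDD 20, FIFO 21 → minimum 20.

20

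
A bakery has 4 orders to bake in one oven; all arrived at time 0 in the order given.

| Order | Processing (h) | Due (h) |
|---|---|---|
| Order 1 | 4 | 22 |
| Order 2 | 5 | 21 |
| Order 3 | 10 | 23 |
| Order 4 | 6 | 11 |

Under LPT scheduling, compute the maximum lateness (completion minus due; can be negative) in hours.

5

LPT (decreasing processing time): Order 3 Order 4 Order 2 Order 1.
Order 3: 0→10, due 23, lateness -13
Order 4: 10→16, due 11, lateness 5
Order 2: 16→21, due 21, lateness 0
Order 1: 21→25, due 22, lateness 3
Maximum = 5.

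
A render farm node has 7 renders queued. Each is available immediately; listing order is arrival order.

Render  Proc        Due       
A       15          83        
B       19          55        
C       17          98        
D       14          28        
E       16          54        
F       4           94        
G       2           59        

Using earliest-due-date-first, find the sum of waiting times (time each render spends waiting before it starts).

280

EDD (increasing due date): D E B G A F C.
D: waits 0, runs 0→14
E: waits 14, runs 14→30
B: waits 30, runs 30→49
G: waits 49, runs 49→51
A: waits 51, runs 51→66
F: waits 66, runs 66→70
C: waits 70, runs 70→87
Sum = 0+14+30+49+51+66+70 = 280.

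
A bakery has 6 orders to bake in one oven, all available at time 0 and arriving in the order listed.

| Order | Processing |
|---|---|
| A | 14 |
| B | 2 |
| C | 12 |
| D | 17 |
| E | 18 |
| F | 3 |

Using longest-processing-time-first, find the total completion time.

293

LPT (decreasing processing time): E D A C F B.
E: 0→18
D: 18→35
A: 35→49
C: 49→61
F: 61→64
B: 64→66
Sum = 18+35+49+61+64+66 = 293.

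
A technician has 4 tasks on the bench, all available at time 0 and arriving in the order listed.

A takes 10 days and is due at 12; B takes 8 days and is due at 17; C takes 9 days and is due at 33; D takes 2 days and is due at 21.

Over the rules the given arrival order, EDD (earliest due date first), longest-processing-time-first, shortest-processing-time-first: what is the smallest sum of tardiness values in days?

FIFO (arrival order): A B C D.
A: 0→10, due 12, tardiness 0
B: 10→18, due 17, tardiness 1
C: 18→27, due 33, tardiness 0
D: 27→29, due 21, tardiness 8
Sum = 0+1+0+8 = 9.
EDD (increasing due date): A B D C.
A: 0→10, due 12, tardiness 0
B: 10→18, due 17, tardiness 1
D: 18→20, due 21, tardiness 0
C: 20→29, due 33, tardiness 0
Sum = 0+1+0+0 = 1.
LPT (decreasing processing time): A C B D.
A: 0→10, due 12, tardiness 0
C: 10→19, due 33, tardiness 0
B: 19→27, due 17, tardiness 10
D: 27→29, due 21, tardiness 8
Sum = 0+0+10+8 = 18.
SPT (increasing processing time): D B C A.
D: 0→2, due 21, tardiness 0
B: 2→10, due 17, tardiness 0
C: 10→19, due 33, tardiness 0
A: 19→29, due 12, tardiness 17
Sum = 0+0+0+17 = 17.
FIFO 9, EDD 1, LPT 18, SPT 17 → minimum 1.

1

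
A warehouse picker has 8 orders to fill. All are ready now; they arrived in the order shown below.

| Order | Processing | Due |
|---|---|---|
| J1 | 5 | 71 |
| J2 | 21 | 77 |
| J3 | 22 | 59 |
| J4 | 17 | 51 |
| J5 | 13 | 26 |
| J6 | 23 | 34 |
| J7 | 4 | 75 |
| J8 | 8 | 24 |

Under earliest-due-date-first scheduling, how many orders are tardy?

EDD (increasing due date): J8 J5 J6 J4 J3 J1 J7 J2.
J8: 0→8, due 24, tardiness 0
J5: 8→21, due 26, tardiness 0
J6: 21→44, due 34, tardiness 10
J4: 44→61, due 51, tardiness 10
J3: 61→83, due 59, tardiness 24
J1: 83→88, due 71, tardiness 17
J7: 88→92, due 75, tardiness 17
J2: 92→113, due 77, tardiness 36
Late orders: 6.

6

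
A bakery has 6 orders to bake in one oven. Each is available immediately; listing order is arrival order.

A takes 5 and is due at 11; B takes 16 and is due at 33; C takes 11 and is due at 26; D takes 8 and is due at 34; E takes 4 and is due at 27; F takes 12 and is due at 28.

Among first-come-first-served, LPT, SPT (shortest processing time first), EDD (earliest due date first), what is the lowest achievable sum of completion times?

FIFO (arrival order): A B C D E F.
A: 0→5
B: 5→21
C: 21→32
D: 32→40
E: 40→44
F: 44→56
Sum = 5+21+32+40+44+56 = 198.
LPT (decreasing processing time): B F C D A E.
B: 0→16
F: 16→28
C: 28→39
D: 39→47
A: 47→52
E: 52→56
Sum = 16+28+39+47+52+56 = 238.
SPT (increasing processing time): E A D C F B.
E: 0→4
A: 4→9
D: 9→17
C: 17→28
F: 28→40
B: 40→56
Sum = 4+9+17+28+40+56 = 154.
EDD (increasing due date): A C E F B D.
A: 0→5
C: 5→16
E: 16→20
F: 20→32
B: 32→48
D: 48→56
Sum = 5+16+20+32+48+56 = 177.
FIFO 198, LPT 238, SPT 154, EDD 177 → minimum 154.

154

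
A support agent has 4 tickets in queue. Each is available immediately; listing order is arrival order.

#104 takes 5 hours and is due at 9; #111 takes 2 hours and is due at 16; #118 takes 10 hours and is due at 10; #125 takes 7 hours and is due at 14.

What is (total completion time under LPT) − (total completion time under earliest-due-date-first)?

7

LPT (decreasing processing time): #118 #125 #104 #111.
#118: 0→10
#125: 10→17
#104: 17→22
#111: 22→24
Sum = 10+17+22+24 = 73.
EDD (increasing due date): #104 #118 #125 #111.
#104: 0→5
#118: 5→15
#125: 15→22
#111: 22→24
Sum = 5+15+22+24 = 66.
Difference = 73 − 66 = 7.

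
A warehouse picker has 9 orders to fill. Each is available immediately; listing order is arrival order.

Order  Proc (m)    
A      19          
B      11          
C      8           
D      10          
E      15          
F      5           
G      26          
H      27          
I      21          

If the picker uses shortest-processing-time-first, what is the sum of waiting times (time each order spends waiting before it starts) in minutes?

SPT (increasing processing time): F C D B E A I G H.
F: waits 0, runs 0→5
C: waits 5, runs 5→13
D: waits 13, runs 13→23
B: waits 23, runs 23→34
E: waits 34, runs 34→49
A: waits 49, runs 49→68
I: waits 68, runs 68→89
G: waits 89, runs 89→115
H: waits 115, runs 115→142
Sum = 0+5+13+23+34+49+68+89+115 = 396.

396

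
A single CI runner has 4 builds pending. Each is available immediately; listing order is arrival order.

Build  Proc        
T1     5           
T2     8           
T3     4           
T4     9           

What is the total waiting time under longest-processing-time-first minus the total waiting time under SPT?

18

LPT (decreasing processing time): T4 T2 T1 T3.
T4: waits 0, runs 0→9
T2: waits 9, runs 9→17
T1: waits 17, runs 17→22
T3: waits 22, runs 22→26
Sum = 0+9+17+22 = 48.
SPT (increasing processing time): T3 T1 T2 T4.
T3: waits 0, runs 0→4
T1: waits 4, runs 4→9
T2: waits 9, runs 9→17
T4: waits 17, runs 17→26
Sum = 0+4+9+17 = 30.
Difference = 48 − 30 = 18.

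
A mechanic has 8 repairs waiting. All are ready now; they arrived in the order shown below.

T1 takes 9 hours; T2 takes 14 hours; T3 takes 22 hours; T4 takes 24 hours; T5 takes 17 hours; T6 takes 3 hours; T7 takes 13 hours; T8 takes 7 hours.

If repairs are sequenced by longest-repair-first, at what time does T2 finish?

77

LPT (decreasing processing time): T4 T3 T5 T2 T7 T1 T8 T6.
T4: 0→24
T3: 24→46
T5: 46→63
T2: 63→77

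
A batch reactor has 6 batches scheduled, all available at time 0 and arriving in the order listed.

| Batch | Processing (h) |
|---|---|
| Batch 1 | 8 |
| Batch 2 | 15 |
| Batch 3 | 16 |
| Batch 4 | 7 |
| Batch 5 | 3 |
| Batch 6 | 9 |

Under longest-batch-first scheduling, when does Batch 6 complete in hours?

LPT (decreasing processing time): Batch 3 Batch 2 Batch 6 Batch 1 Batch 4 Batch 5.
Batch 3: 0→16
Batch 2: 16→31
Batch 6: 31→40

40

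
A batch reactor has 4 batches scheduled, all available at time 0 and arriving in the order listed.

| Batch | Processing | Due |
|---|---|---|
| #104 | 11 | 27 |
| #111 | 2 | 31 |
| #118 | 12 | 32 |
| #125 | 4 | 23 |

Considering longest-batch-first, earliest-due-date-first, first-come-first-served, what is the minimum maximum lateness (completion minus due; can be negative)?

-3

LPT (decreasing processing time): #118 #104 #125 #111.
#118: 0→12, due 32, lateness -20
#104: 12→23, due 27, lateness -4
#125: 23→27, due 23, lateness 4
#111: 27→29, due 31, lateness -2
Maximum = 4.
EDD (increasing due date): #125 #104 #111 #118.
#125: 0→4, due 23, lateness -19
#104: 4→15, due 27, lateness -12
#111: 15→17, due 31, lateness -14
#118: 17→29, due 32, lateness -3
Maximum = -3.
FIFO (arrival order): #104 #111 #118 #125.
#104: 0→11, due 27, lateness -16
#111: 11→13, due 31, lateness -18
#118: 13→25, due 32, lateness -7
#125: 25→29, due 23, lateness 6
Maximum = 6.
LPT 4, EDD -3, FIFO 6 → minimum -3.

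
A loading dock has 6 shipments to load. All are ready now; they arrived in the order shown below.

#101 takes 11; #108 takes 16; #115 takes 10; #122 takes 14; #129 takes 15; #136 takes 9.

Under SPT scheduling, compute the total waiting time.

161

SPT (increasing processing time): #136 #115 #101 #122 #129 #108.
#136: waits 0, runs 0→9
#115: waits 9, runs 9→19
#101: waits 19, runs 19→30
#122: waits 30, runs 30→44
#129: waits 44, runs 44→59
#108: waits 59, runs 59→75
Sum = 0+9+19+30+44+59 = 161.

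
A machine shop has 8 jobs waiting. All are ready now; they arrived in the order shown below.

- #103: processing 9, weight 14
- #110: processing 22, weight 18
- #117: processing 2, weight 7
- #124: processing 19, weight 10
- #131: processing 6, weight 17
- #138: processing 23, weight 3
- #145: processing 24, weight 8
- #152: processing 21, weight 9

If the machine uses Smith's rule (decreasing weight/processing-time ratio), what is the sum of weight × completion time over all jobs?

WSPT (decreasing weight/processing-time ratio): #117 #131 #103 #110 #124 #152 #145 #138.
#117: finishes 2, weight 7, w·C = 14
#131: finishes 8, weight 17, w·C = 136
#103: finishes 17, weight 14, w·C = 238
#110: finishes 39, weight 18, w·C = 702
#124: finishes 58, weight 10, w·C = 580
#152: finishes 79, weight 9, w·C = 711
#145: finishes 103, weight 8, w·C = 824
#138: finishes 126, weight 3, w·C = 378
Sum = 14+136+238+702+580+711+824+378 = 3583.

3583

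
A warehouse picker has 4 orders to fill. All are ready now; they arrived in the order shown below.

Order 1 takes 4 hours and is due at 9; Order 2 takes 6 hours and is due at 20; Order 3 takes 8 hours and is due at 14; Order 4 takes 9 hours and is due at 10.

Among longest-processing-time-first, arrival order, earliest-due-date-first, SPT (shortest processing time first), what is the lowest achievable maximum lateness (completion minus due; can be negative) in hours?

LPT (decreasing processing time): Order 4 Order 3 Order 2 Order 1.
Order 4: 0→9, due 10, lateness -1
Order 3: 9→17, due 14, lateness 3
Order 2: 17→23, due 20, lateness 3
Order 1: 23→27, due 9, lateness 18
Maximum = 18.
FIFO (arrival order): Order 1 Order 2 Order 3 Order 4.
Order 1: 0→4, due 9, lateness -5
Order 2: 4→10, due 20, lateness -10
Order 3: 10→18, due 14, lateness 4
Order 4: 18→27, due 10, lateness 17
Maximum = 17.
EDD (increasing due date): Order 1 Order 4 Order 3 Order 2.
Order 1: 0→4, due 9, lateness -5
Order 4: 4→13, due 10, lateness 3
Order 3: 13→21, due 14, lateness 7
Order 2: 21→27, due 20, lateness 7
Maximum = 7.
SPT (increasing processing time): Order 1 Order 2 Order 3 Order 4.
Order 1: 0→4, due 9, lateness -5
Order 2: 4→10, due 20, lateness -10
Order 3: 10→18, due 14, lateness 4
Order 4: 18→27, due 10, lateness 17
Maximum = 17.
LPT 18, FIFO 17, EDD 7, SPT 17 → minimum 7.

7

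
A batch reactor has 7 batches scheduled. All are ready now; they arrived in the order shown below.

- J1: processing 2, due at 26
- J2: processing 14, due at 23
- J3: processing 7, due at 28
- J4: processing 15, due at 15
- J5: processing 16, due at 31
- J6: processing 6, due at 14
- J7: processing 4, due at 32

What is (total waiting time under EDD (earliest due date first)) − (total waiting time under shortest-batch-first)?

EDD (increasing due date): J6 J4 J2 J1 J3 J5 J7.
J6: waits 0, runs 0→6
J4: waits 6, runs 6→21
J2: waits 21, runs 21→35
J1: waits 35, runs 35→37
J3: waits 37, runs 37→44
J5: waits 44, runs 44→60
J7: waits 60, runs 60→64
Sum = 0+6+21+35+37+44+60 = 203.
SPT (increasing processing time): J1 J7 J6 J3 J2 J4 J5.
J1: waits 0, runs 0→2
J7: waits 2, runs 2→6
J6: waits 6, runs 6→12
J3: waits 12, runs 12→19
J2: waits 19, runs 19→33
J4: waits 33, runs 33→48
J5: waits 48, runs 48→64
Sum = 0+2+6+12+19+33+48 = 120.
Difference = 203 − 120 = 83.

83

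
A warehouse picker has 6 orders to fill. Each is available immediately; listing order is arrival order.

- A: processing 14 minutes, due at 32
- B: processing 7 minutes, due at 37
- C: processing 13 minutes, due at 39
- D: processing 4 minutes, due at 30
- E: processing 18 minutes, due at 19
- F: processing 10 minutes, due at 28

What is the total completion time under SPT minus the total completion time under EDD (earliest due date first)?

SPT (increasing processing time): D B F C A E.
D: 0→4
B: 4→11
F: 11→21
C: 21→34
A: 34→48
E: 48→66
Sum = 4+11+21+34+48+66 = 184.
EDD (increasing due date): E F D A B C.
E: 0→18
F: 18→28
D: 28→32
A: 32→46
B: 46→53
C: 53→66
Sum = 18+28+32+46+53+66 = 243.
Difference = 184 − 243 = -59.

-59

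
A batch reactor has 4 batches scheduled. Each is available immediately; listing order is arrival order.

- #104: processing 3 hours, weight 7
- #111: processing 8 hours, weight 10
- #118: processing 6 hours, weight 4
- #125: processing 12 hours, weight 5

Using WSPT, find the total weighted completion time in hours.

WSPT (decreasing weight/processing-time ratio): #104 #111 #118 #125.
#104: finishes 3, weight 7, w·C = 21
#111: finishes 11, weight 10, w·C = 110
#118: finishes 17, weight 4, w·C = 68
#125: finishes 29, weight 5, w·C = 145
Sum = 21+110+68+145 = 344.

344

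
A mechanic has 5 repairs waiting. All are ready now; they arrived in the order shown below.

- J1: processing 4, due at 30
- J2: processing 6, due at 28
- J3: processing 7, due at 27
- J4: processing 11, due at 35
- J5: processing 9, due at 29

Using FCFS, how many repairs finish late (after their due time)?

1

FIFO (arrival order): J1 J2 J3 J4 J5.
J1: 0→4, due 30, tardiness 0
J2: 4→10, due 28, tardiness 0
J3: 10→17, due 27, tardiness 0
J4: 17→28, due 35, tardiness 0
J5: 28→37, due 29, tardiness 8
Late repairs: 1.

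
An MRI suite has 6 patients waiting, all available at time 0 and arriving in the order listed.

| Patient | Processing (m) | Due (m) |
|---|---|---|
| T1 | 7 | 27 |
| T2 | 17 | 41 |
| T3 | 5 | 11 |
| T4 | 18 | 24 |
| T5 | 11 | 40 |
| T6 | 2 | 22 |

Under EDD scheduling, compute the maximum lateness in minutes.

19

EDD (increasing due date): T3 T6 T4 T1 T5 T2.
T3: 0→5, due 11, lateness -6
T6: 5→7, due 22, lateness -15
T4: 7→25, due 24, lateness 1
T1: 25→32, due 27, lateness 5
T5: 32→43, due 40, lateness 3
T2: 43→60, due 41, lateness 19
Maximum = 19.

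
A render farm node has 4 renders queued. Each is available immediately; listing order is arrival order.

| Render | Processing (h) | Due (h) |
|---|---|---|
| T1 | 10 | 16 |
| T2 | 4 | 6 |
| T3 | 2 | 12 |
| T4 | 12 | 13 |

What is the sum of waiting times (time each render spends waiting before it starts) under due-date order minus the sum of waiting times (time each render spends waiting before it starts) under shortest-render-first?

EDD (increasing due date): T2 T3 T4 T1.
T2: waits 0, runs 0→4
T3: waits 4, runs 4→6
T4: waits 6, runs 6→18
T1: waits 18, runs 18→28
Sum = 0+4+6+18 = 28.
SPT (increasing processing time): T3 T2 T1 T4.
T3: waits 0, runs 0→2
T2: waits 2, runs 2→6
T1: waits 6, runs 6→16
T4: waits 16, runs 16→28
Sum = 0+2+6+16 = 24.
Difference = 28 − 24 = 4.

4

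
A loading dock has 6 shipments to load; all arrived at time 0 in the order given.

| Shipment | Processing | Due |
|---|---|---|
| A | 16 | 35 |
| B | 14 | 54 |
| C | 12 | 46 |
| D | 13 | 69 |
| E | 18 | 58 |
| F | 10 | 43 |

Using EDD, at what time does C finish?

EDD (increasing due date): A F C B E D.
A: 0→16
F: 16→26
C: 26→38

38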